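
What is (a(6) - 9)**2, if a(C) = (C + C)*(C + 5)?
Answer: 15129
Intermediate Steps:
a(C) = 2*C*(5 + C) (a(C) = (2*C)*(5 + C) = 2*C*(5 + C))
(a(6) - 9)**2 = (2*6*(5 + 6) - 9)**2 = (2*6*11 - 9)**2 = (132 - 9)**2 = 123**2 = 15129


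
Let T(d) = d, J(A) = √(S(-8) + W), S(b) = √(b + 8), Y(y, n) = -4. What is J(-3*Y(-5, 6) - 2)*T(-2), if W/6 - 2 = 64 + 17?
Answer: -2*√498 ≈ -44.632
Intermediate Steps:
S(b) = √(8 + b)
W = 498 (W = 12 + 6*(64 + 17) = 12 + 6*81 = 12 + 486 = 498)
J(A) = √498 (J(A) = √(√(8 - 8) + 498) = √(√0 + 498) = √(0 + 498) = √498)
J(-3*Y(-5, 6) - 2)*T(-2) = √498*(-2) = -2*√498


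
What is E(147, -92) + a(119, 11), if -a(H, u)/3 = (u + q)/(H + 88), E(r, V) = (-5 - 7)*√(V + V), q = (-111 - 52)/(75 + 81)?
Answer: -1553/10764 - 24*I*√46 ≈ -0.14428 - 162.78*I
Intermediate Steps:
q = -163/156 ≈ -1.0449
E(r, V) = -12*√2*√V
a(H, u) = -3*(-163/156 + u)/(88 + H) (a(H, u) = -3*(u - 163/156)/(H + 88) = -3*(-163/156 + u)/(88 + H))
E(147, -92) + a(119, 11) = -12*√2*√(-92) + (163 - 156*11)/(52*(88 + 119)) = -12*√2*2*I*√23 + (1/52)*(163 - 1716)/207 = -24*I*√46 + (1/52)*(1/207)*(-1553) = -24*I*√46 - 1553/10764 = -1553/10764 - 24*I*√46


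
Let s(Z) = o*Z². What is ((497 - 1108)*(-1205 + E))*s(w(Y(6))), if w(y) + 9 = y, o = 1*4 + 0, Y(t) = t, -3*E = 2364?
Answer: 43838028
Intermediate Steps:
E = -788 (E = -⅓*2364 = -788)
o = 4 (o = 4 + 0 = 4)
w(y) = -9 + y
s(Z) = 4*Z²
((497 - 1108)*(-1205 + E))*s(w(Y(6))) = ((497 - 1108)*(-1205 - 788))*(4*(-9 + 6)²) = (-611*(-1993))*(4*(-3)²) = 1217723*(4*9) = 1217723*36 = 43838028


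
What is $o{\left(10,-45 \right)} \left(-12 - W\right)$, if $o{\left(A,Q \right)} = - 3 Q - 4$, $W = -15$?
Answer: $393$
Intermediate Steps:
$o{\left(A,Q \right)} = -4 - 3 Q$
$o{\left(10,-45 \right)} \left(-12 - W\right) = \left(-4 - -135\right) \left(-12 - -15\right) = \left(-4 + 135\right) \left(-12 + 15\right) = 131 \cdot 3 = 393$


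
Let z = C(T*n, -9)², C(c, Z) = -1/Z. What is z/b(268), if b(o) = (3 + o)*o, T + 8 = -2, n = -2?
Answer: 1/5882868 ≈ 1.6999e-7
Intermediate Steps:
T = -10 (T = -8 - 2 = -10)
b(o) = o*(3 + o)
z = 1/81 (z = (-1/(-9))² = (-1*(-⅑))² = (⅑)² = 1/81 ≈ 0.012346)
z/b(268) = 1/(81*((268*(3 + 268)))) = 1/(81*((268*271))) = (1/81)/72628 = (1/81)*(1/72628) = 1/5882868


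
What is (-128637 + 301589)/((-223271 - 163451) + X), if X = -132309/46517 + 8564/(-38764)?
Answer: -2998696635044/6705161847375 ≈ -0.44722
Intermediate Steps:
X = -1381799416/450796247 (X = -132309*1/46517 + 8564*(-1/38764) = -132309/46517 - 2141/9691 = -1381799416/450796247 ≈ -3.0652)
(-128637 + 301589)/((-223271 - 163451) + X) = (-128637 + 301589)/((-223271 - 163451) - 1381799416/450796247) = 172952/(-386722 - 1381799416/450796247) = 172952/(-174334208031750/450796247) = 172952*(-450796247/174334208031750) = -2998696635044/6705161847375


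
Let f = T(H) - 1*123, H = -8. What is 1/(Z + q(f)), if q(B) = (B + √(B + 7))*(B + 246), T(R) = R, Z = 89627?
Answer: 37281/2780565872 - 115*I*√31/2780565872 ≈ 1.3408e-5 - 2.3027e-7*I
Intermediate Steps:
f = -131 (f = -8 - 1*123 = -8 - 123 = -131)
q(B) = (246 + B)*(B + √(7 + B)) (q(B) = (B + √(7 + B))*(246 + B) = (246 + B)*(B + √(7 + B)))
1/(Z + q(f)) = 1/(89627 + ((-131)² + 246*(-131) + 246*√(7 - 131) - 131*√(7 - 131))) = 1/(89627 + (17161 - 32226 + 246*√(-124) - 262*I*√31)) = 1/(89627 + (17161 - 32226 + 246*(2*I*√31) - 262*I*√31)) = 1/(89627 + (17161 - 32226 + 492*I*√31 - 262*I*√31)) = 1/(89627 + (-15065 + 230*I*√31)) = 1/(74562 + 230*I*√31)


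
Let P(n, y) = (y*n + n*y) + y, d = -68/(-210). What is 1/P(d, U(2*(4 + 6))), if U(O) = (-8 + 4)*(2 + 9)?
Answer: -105/7612 ≈ -0.013794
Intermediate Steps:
d = 34/105 (d = -68*(-1/210) = 34/105 ≈ 0.32381)
U(O) = -44 (U(O) = -4*11 = -44)
P(n, y) = y + 2*n*y (P(n, y) = (n*y + n*y) + y = 2*n*y + y = y + 2*n*y)
1/P(d, U(2*(4 + 6))) = 1/(-44*(1 + 2*(34/105))) = 1/(-44*(1 + 68/105)) = 1/(-44*173/105) = 1/(-7612/105) = -105/7612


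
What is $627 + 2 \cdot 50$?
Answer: $727$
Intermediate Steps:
$627 + 2 \cdot 50 = 627 + 100 = 727$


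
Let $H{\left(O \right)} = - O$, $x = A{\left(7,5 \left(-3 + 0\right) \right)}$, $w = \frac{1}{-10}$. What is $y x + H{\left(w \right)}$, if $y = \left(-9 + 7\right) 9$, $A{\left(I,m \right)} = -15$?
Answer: $\frac{2701}{10} \approx 270.1$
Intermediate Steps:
$w = - \frac{1}{10} \approx -0.1$
$x = -15$
$y = -18$ ($y = \left(-2\right) 9 = -18$)
$y x + H{\left(w \right)} = \left(-18\right) \left(-15\right) - - \frac{1}{10} = 270 + \frac{1}{10} = \frac{2701}{10}$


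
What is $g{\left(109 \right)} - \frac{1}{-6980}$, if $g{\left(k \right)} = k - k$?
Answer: $\frac{1}{6980} \approx 0.00014327$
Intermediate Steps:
$g{\left(k \right)} = 0$
$g{\left(109 \right)} - \frac{1}{-6980} = 0 - \frac{1}{-6980} = 0 - - \frac{1}{6980} = 0 + \frac{1}{6980} = \frac{1}{6980}$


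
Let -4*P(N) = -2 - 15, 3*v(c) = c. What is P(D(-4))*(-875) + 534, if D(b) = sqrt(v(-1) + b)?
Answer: -12739/4 ≈ -3184.8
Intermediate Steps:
v(c) = c/3
D(b) = sqrt(-1/3 + b) (D(b) = sqrt((1/3)*(-1) + b) = sqrt(-1/3 + b))
P(N) = 17/4 (P(N) = -(-2 - 15)/4 = -1/4*(-17) = 17/4)
P(D(-4))*(-875) + 534 = (17/4)*(-875) + 534 = -14875/4 + 534 = -12739/4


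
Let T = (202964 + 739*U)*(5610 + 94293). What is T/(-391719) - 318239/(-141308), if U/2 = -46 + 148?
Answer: -44985347023049/498675932 ≈ -90210.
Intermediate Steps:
U = 204 (U = 2*(-46 + 148) = 2*102 = 204)
T = 35337689160 (T = (202964 + 739*204)*(5610 + 94293) = (202964 + 150756)*99903 = 353720*99903 = 35337689160)
T/(-391719) - 318239/(-141308) = 35337689160/(-391719) - 318239/(-141308) = 35337689160*(-1/391719) - 318239*(-1/141308) = -318357560/3529 + 318239/141308 = -44985347023049/498675932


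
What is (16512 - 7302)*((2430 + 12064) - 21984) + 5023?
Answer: -68977877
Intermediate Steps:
(16512 - 7302)*((2430 + 12064) - 21984) + 5023 = 9210*(14494 - 21984) + 5023 = 9210*(-7490) + 5023 = -68982900 + 5023 = -68977877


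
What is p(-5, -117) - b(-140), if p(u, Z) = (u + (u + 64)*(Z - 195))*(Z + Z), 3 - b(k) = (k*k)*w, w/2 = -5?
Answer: 4112639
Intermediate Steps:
w = -10 (w = 2*(-5) = -10)
b(k) = 3 + 10*k² (b(k) = 3 - k*k*(-10) = 3 - k²*(-10) = 3 - (-10)*k² = 3 + 10*k²)
p(u, Z) = 2*Z*(u + (-195 + Z)*(64 + u)) (p(u, Z) = (u + (64 + u)*(-195 + Z))*(2*Z) = (u + (-195 + Z)*(64 + u))*(2*Z) = 2*Z*(u + (-195 + Z)*(64 + u)))
p(-5, -117) - b(-140) = 2*(-117)*(-12480 - 194*(-5) + 64*(-117) - 117*(-5)) - (3 + 10*(-140)²) = 2*(-117)*(-12480 + 970 - 7488 + 585) - (3 + 10*19600) = 2*(-117)*(-18413) - (3 + 196000) = 4308642 - 1*196003 = 4308642 - 196003 = 4112639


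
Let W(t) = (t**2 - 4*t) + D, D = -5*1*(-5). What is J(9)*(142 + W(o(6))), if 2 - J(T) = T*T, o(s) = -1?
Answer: -13588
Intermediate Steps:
D = 25 (D = -5*(-5) = 25)
J(T) = 2 - T**2 (J(T) = 2 - T*T = 2 - T**2)
W(t) = 25 + t**2 - 4*t (W(t) = (t**2 - 4*t) + 25 = 25 + t**2 - 4*t)
J(9)*(142 + W(o(6))) = (2 - 1*9**2)*(142 + (25 + (-1)**2 - 4*(-1))) = (2 - 1*81)*(142 + (25 + 1 + 4)) = (2 - 81)*(142 + 30) = -79*172 = -13588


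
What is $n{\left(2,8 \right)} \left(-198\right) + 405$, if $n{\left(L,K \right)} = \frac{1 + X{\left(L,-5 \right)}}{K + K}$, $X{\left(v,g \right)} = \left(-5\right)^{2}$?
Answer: $\frac{333}{4} \approx 83.25$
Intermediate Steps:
$X{\left(v,g \right)} = 25$
$n{\left(L,K \right)} = \frac{13}{K}$ ($n{\left(L,K \right)} = \frac{1 + 25}{K + K} = \frac{26}{2 K} = 26 \frac{1}{2 K} = \frac{13}{K}$)
$n{\left(2,8 \right)} \left(-198\right) + 405 = \frac{13}{8} \left(-198\right) + 405 = - \frac{1287}{4} + 405 = \frac{333}{4}$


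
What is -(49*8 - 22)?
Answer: -370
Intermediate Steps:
-(49*8 - 22) = -(392 - 22) = -1*370 = -370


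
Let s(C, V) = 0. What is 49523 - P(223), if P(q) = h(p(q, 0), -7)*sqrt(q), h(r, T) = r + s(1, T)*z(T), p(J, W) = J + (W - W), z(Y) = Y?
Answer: 49523 - 223*sqrt(223) ≈ 46193.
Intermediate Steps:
p(J, W) = J (p(J, W) = J + 0 = J)
h(r, T) = r (h(r, T) = r + 0*T = r + 0 = r)
P(q) = q**(3/2) (P(q) = q*sqrt(q) = q**(3/2))
49523 - P(223) = 49523 - 223**(3/2) = 49523 - 223*sqrt(223)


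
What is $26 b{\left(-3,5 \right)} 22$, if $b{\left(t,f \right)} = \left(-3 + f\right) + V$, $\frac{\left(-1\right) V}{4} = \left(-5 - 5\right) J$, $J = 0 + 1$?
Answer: $24024$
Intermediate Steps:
$J = 1$
$V = 40$ ($V = - 4 \left(-5 - 5\right) 1 = - 4 \left(\left(-10\right) 1\right) = \left(-4\right) \left(-10\right) = 40$)
$b{\left(t,f \right)} = 37 + f$ ($b{\left(t,f \right)} = \left(-3 + f\right) + 40 = 37 + f$)
$26 b{\left(-3,5 \right)} 22 = 26 \left(37 + 5\right) 22 = 26 \cdot 42 \cdot 22 = 1092 \cdot 22 = 24024$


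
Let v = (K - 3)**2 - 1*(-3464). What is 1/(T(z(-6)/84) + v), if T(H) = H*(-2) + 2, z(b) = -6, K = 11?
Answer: 7/24711 ≈ 0.00028327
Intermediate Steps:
T(H) = 2 - 2*H (T(H) = -2*H + 2 = 2 - 2*H)
v = 3528 (v = (11 - 3)**2 - 1*(-3464) = 8**2 + 3464 = 64 + 3464 = 3528)
1/(T(z(-6)/84) + v) = 1/((2 - (-12)/84) + 3528) = 1/((2 - 2*(-1/14)) + 3528) = 1/((2 + 1/7) + 3528) = 1/(15/7 + 3528) = 1/(24711/7) = 7/24711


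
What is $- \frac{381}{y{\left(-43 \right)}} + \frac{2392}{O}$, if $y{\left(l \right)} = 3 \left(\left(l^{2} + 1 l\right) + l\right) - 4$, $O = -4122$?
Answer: $- \frac{7106101}{10892385} \approx -0.65239$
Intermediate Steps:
$y{\left(l \right)} = -4 + 3 l^{2} + 6 l$ ($y{\left(l \right)} = 3 \left(\left(l^{2} + l\right) + l\right) - 4 = 3 \left(\left(l + l^{2}\right) + l\right) - 4 = 3 \left(l^{2} + 2 l\right) - 4 = \left(3 l^{2} + 6 l\right) - 4 = -4 + 3 l^{2} + 6 l$)
$- \frac{381}{y{\left(-43 \right)}} + \frac{2392}{O} = - \frac{381}{-4 + 3 \left(-43\right)^{2} + 6 \left(-43\right)} + \frac{2392}{-4122} = - \frac{381}{-4 + 3 \cdot 1849 - 258} + 2392 \left(- \frac{1}{4122}\right) = - \frac{381}{-4 + 5547 - 258} - \frac{1196}{2061} = - \frac{381}{5285} - \frac{1196}{2061} = - \frac{7106101}{10892385}$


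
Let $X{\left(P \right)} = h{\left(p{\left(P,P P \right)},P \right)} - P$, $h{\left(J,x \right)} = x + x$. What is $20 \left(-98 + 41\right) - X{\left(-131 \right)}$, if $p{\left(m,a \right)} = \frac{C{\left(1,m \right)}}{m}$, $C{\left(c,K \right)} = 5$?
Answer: $-1009$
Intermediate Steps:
$p{\left(m,a \right)} = \frac{5}{m}$
$h{\left(J,x \right)} = 2 x$
$X{\left(P \right)} = P$ ($X{\left(P \right)} = 2 P - P = P$)
$20 \left(-98 + 41\right) - X{\left(-131 \right)} = 20 \left(-98 + 41\right) - -131 = 20 \left(-57\right) + 131 = -1140 + 131 = -1009$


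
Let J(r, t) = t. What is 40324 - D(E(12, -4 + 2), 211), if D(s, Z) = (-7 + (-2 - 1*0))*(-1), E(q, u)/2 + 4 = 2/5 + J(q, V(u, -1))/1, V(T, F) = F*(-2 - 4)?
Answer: 40315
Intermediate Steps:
V(T, F) = -6*F (V(T, F) = F*(-6) = -6*F)
E(q, u) = 24/5 (E(q, u) = -8 + 2*(2/5 - 6*(-1)/1) = -8 + 2*(2*(⅕) + 6*1) = -8 + 2*(⅖ + 6) = -8 + 2*(32/5) = -8 + 64/5 = 24/5)
D(s, Z) = 9 (D(s, Z) = (-7 + (-2 + 0))*(-1) = (-7 - 2)*(-1) = -9*(-1) = 9)
40324 - D(E(12, -4 + 2), 211) = 40324 - 1*9 = 40324 - 9 = 40315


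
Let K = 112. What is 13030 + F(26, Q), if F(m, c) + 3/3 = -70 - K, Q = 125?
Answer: 12847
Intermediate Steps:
F(m, c) = -183 (F(m, c) = -1 + (-70 - 1*112) = -1 + (-70 - 112) = -1 - 182 = -183)
13030 + F(26, Q) = 13030 - 183 = 12847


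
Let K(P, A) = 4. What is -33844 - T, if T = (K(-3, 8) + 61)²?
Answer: -38069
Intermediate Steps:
T = 4225 (T = (4 + 61)² = 65² = 4225)
-33844 - T = -33844 - 1*4225 = -33844 - 4225 = -38069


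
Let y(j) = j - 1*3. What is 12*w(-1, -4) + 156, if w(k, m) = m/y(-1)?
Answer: 168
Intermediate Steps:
y(j) = -3 + j (y(j) = j - 3 = -3 + j)
w(k, m) = -m/4 (w(k, m) = m/(-3 - 1) = m/(-4) = m*(-1/4) = -m/4)
12*w(-1, -4) + 156 = 12*(-1/4*(-4)) + 156 = 12*1 + 156 = 12 + 156 = 168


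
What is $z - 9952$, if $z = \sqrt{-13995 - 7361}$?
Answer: $-9952 + 2 i \sqrt{5339} \approx -9952.0 + 146.14 i$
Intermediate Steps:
$z = 2 i \sqrt{5339}$ ($z = \sqrt{-21356} = 2 i \sqrt{5339} \approx 146.14 i$)
$z - 9952 = 2 i \sqrt{5339} - 9952 = -9952 + 2 i \sqrt{5339}$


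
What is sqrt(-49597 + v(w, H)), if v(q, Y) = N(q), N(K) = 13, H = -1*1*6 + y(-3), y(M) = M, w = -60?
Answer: 4*I*sqrt(3099) ≈ 222.67*I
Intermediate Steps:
H = -9 (H = -1*1*6 - 3 = -1*6 - 3 = -6 - 3 = -9)
v(q, Y) = 13
sqrt(-49597 + v(w, H)) = sqrt(-49597 + 13) = sqrt(-49584) = 4*I*sqrt(3099)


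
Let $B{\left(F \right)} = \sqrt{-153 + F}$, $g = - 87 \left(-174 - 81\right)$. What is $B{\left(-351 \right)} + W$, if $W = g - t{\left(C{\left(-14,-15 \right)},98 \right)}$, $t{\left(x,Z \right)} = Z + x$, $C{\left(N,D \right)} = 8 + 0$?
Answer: $22079 + 6 i \sqrt{14} \approx 22079.0 + 22.45 i$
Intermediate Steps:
$C{\left(N,D \right)} = 8$
$g = 22185$ ($g = \left(-87\right) \left(-255\right) = 22185$)
$W = 22079$ ($W = 22185 - \left(98 + 8\right) = 22185 - 106 = 22079$)
$B{\left(-351 \right)} + W = \sqrt{-153 - 351} + 22079 = \sqrt{-504} + 22079 = 6 i \sqrt{14} + 22079 = 22079 + 6 i \sqrt{14}$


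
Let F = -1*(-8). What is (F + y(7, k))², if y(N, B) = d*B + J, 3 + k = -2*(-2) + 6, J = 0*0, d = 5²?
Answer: 33489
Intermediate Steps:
F = 8
d = 25
J = 0
k = 7 (k = -3 + (-2*(-2) + 6) = -3 + (4 + 6) = -3 + 10 = 7)
y(N, B) = 25*B (y(N, B) = 25*B + 0 = 25*B)
(F + y(7, k))² = (8 + 25*7)² = (8 + 175)² = 183² = 33489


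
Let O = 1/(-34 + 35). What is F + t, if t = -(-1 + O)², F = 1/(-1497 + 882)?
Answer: -1/615 ≈ -0.0016260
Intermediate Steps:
O = 1 (O = 1/1 = 1)
F = -1/615 (F = 1/(-615) = -1/615 ≈ -0.0016260)
t = 0 (t = -(-1 + 1)² = -1*0² = -1*0 = 0)
F + t = -1/615 + 0 = -1/615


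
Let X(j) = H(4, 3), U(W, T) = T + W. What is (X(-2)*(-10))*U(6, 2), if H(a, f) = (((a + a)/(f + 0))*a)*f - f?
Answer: -2320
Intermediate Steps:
H(a, f) = -f + 2*a**2 (H(a, f) = (((2*a)/f)*a)*f - f = ((2*a/f)*a)*f - f = (2*a**2/f)*f - f = 2*a**2 - f = -f + 2*a**2)
X(j) = 29 (X(j) = -1*3 + 2*4**2 = -3 + 2*16 = -3 + 32 = 29)
(X(-2)*(-10))*U(6, 2) = (29*(-10))*(2 + 6) = -290*8 = -2320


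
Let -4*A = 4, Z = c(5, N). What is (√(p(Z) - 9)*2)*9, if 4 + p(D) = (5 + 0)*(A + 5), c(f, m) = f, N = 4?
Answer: 18*√7 ≈ 47.624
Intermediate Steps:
Z = 5
A = -1 (A = -¼*4 = -1)
p(D) = 16 (p(D) = -4 + (5 + 0)*(-1 + 5) = -4 + 5*4 = -4 + 20 = 16)
(√(p(Z) - 9)*2)*9 = (√(16 - 9)*2)*9 = (√7*2)*9 = (2*√7)*9 = 18*√7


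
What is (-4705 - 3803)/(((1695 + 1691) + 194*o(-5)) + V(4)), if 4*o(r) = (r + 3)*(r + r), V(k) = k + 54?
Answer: -4254/2207 ≈ -1.9275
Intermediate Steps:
V(k) = 54 + k
o(r) = r*(3 + r)/2 (o(r) = ((r + 3)*(r + r))/4 = ((3 + r)*(2*r))/4 = (2*r*(3 + r))/4 = r*(3 + r)/2)
(-4705 - 3803)/(((1695 + 1691) + 194*o(-5)) + V(4)) = (-4705 - 3803)/(((1695 + 1691) + 194*((½)*(-5)*(3 - 5))) + (54 + 4)) = -8508/((3386 + 194*((½)*(-5)*(-2))) + 58) = -8508/((3386 + 194*5) + 58) = -8508/((3386 + 970) + 58) = -8508/(4356 + 58) = -8508/4414 = -8508*1/4414 = -4254/2207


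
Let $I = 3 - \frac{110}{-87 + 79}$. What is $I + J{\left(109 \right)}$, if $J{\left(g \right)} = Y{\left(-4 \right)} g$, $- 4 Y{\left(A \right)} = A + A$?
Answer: $\frac{939}{4} \approx 234.75$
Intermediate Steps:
$Y{\left(A \right)} = - \frac{A}{2}$ ($Y{\left(A \right)} = - \frac{A + A}{4} = - \frac{2 A}{4} = - \frac{A}{2}$)
$J{\left(g \right)} = 2 g$ ($J{\left(g \right)} = \left(- \frac{1}{2}\right) \left(-4\right) g = 2 g$)
$I = \frac{67}{4}$ ($I = 3 - \frac{110}{-8} = 3 - - \frac{55}{4} = 3 + \frac{55}{4} = \frac{67}{4} \approx 16.75$)
$I + J{\left(109 \right)} = \frac{67}{4} + 2 \cdot 109 = \frac{67}{4} + 218 = \frac{939}{4}$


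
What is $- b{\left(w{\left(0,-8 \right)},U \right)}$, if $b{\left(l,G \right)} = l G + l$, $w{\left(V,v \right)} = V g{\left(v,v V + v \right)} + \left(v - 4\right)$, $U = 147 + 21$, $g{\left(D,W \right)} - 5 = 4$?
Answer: $2028$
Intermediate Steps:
$g{\left(D,W \right)} = 9$ ($g{\left(D,W \right)} = 5 + 4 = 9$)
$U = 168$
$w{\left(V,v \right)} = -4 + v + 9 V$ ($w{\left(V,v \right)} = V 9 + \left(v - 4\right) = 9 V + \left(v - 4\right) = 9 V + \left(-4 + v\right) = -4 + v + 9 V$)
$b{\left(l,G \right)} = l + G l$ ($b{\left(l,G \right)} = G l + l = l + G l$)
$- b{\left(w{\left(0,-8 \right)},U \right)} = - \left(-4 - 8 + 9 \cdot 0\right) \left(1 + 168\right) = - \left(-4 - 8 + 0\right) 169 = - \left(-12\right) 169 = \left(-1\right) \left(-2028\right) = 2028$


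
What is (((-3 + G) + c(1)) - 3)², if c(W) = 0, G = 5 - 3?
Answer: 16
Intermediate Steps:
G = 2
(((-3 + G) + c(1)) - 3)² = (((-3 + 2) + 0) - 3)² = ((-1 + 0) - 3)² = (-1 - 3)² = (-4)² = 16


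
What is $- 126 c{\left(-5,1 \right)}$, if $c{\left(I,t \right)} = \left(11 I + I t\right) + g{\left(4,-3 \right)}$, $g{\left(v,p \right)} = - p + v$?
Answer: $6678$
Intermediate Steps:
$g{\left(v,p \right)} = v - p$
$c{\left(I,t \right)} = 7 + 11 I + I t$ ($c{\left(I,t \right)} = \left(11 I + I t\right) + \left(4 - -3\right) = \left(11 I + I t\right) + \left(4 + 3\right) = \left(11 I + I t\right) + 7 = 7 + 11 I + I t$)
$- 126 c{\left(-5,1 \right)} = - 126 \left(7 + 11 \left(-5\right) - 5\right) = - 126 \left(7 - 55 - 5\right) = \left(-126\right) \left(-53\right) = 6678$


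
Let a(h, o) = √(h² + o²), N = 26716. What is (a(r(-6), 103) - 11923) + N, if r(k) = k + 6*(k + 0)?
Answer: 14793 + √12373 ≈ 14904.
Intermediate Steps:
r(k) = 7*k (r(k) = k + 6*k = 7*k)
(a(r(-6), 103) - 11923) + N = (√((7*(-6))² + 103²) - 11923) + 26716 = (√((-42)² + 10609) - 11923) + 26716 = (√(1764 + 10609) - 11923) + 26716 = (√12373 - 11923) + 26716 = (-11923 + √12373) + 26716 = 14793 + √12373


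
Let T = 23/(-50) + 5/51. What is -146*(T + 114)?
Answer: -21153721/1275 ≈ -16591.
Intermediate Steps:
T = -923/2550 (T = 23*(-1/50) + 5*(1/51) = -23/50 + 5/51 = -923/2550 ≈ -0.36196)
-146*(T + 114) = -146*(-923/2550 + 114) = -146*289777/2550 = -21153721/1275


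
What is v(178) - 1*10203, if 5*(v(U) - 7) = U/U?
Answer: -50979/5 ≈ -10196.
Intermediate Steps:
v(U) = 36/5 (v(U) = 7 + (U/U)/5 = 7 + (1/5)*1 = 7 + 1/5 = 36/5)
v(178) - 1*10203 = 36/5 - 1*10203 = 36/5 - 10203 = -50979/5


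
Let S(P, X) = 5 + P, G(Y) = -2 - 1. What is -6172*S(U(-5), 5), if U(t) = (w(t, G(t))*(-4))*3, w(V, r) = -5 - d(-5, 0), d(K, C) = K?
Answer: -30860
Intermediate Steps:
G(Y) = -3
w(V, r) = 0 (w(V, r) = -5 - 1*(-5) = -5 + 5 = 0)
U(t) = 0 (U(t) = (0*(-4))*3 = 0*3 = 0)
-6172*S(U(-5), 5) = -6172*(5 + 0) = -6172*5 = -30860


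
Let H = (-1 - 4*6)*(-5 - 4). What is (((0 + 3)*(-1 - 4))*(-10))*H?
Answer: 33750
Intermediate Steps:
H = 225 (H = (-1 - 24)*(-9) = -25*(-9) = 225)
(((0 + 3)*(-1 - 4))*(-10))*H = (((0 + 3)*(-1 - 4))*(-10))*225 = ((3*(-5))*(-10))*225 = -15*(-10)*225 = 150*225 = 33750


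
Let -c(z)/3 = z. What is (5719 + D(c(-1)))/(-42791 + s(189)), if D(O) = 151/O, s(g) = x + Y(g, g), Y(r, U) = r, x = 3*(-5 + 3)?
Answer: -4327/31956 ≈ -0.13540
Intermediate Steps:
x = -6 (x = 3*(-2) = -6)
c(z) = -3*z
s(g) = -6 + g
(5719 + D(c(-1)))/(-42791 + s(189)) = (5719 + 151/((-3*(-1))))/(-42791 + (-6 + 189)) = (5719 + 151/3)/(-42791 + 183) = (5719 + 151*(1/3))/(-42608) = (5719 + 151/3)*(-1/42608) = (17308/3)*(-1/42608) = -4327/31956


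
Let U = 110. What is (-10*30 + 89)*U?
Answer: -23210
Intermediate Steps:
(-10*30 + 89)*U = (-10*30 + 89)*110 = (-300 + 89)*110 = -211*110 = -23210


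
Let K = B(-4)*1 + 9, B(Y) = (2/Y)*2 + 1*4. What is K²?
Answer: 144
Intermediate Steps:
B(Y) = 4 + 4/Y (B(Y) = 4/Y + 4 = 4 + 4/Y)
K = 12 (K = (4 + 4/(-4))*1 + 9 = (4 + 4*(-¼))*1 + 9 = (4 - 1)*1 + 9 = 3*1 + 9 = 3 + 9 = 12)
K² = 12² = 144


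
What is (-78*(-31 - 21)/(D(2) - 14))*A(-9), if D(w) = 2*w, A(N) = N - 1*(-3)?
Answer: 12168/5 ≈ 2433.6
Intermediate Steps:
A(N) = 3 + N (A(N) = N + 3 = 3 + N)
(-78*(-31 - 21)/(D(2) - 14))*A(-9) = (-78*(-31 - 21)/(2*2 - 14))*(3 - 9) = -(-4056)/(4 - 14)*(-6) = -(-4056)/(-10)*(-6) = -(-4056)*(-1)/10*(-6) = -78*26/5*(-6) = -2028/5*(-6) = 12168/5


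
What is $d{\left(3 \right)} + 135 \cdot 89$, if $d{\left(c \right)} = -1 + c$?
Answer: $12017$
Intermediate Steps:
$d{\left(3 \right)} + 135 \cdot 89 = \left(-1 + 3\right) + 135 \cdot 89 = 2 + 12015 = 12017$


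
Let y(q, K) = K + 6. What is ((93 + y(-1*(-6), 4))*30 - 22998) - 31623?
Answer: -51531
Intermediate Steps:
y(q, K) = 6 + K
((93 + y(-1*(-6), 4))*30 - 22998) - 31623 = ((93 + (6 + 4))*30 - 22998) - 31623 = ((93 + 10)*30 - 22998) - 31623 = (103*30 - 22998) - 31623 = (3090 - 22998) - 31623 = -19908 - 31623 = -51531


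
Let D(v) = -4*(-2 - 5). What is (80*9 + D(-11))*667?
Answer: 498916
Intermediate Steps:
D(v) = 28 (D(v) = -4*(-7) = 28)
(80*9 + D(-11))*667 = (80*9 + 28)*667 = (720 + 28)*667 = 748*667 = 498916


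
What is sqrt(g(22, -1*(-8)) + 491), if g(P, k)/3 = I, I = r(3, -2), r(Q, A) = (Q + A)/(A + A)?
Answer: sqrt(1961)/2 ≈ 22.142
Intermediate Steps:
r(Q, A) = (A + Q)/(2*A) (r(Q, A) = (A + Q)/((2*A)) = (A + Q)*(1/(2*A)) = (A + Q)/(2*A))
I = -1/4 (I = (1/2)*(-2 + 3)/(-2) = (1/2)*(-1/2)*1 = -1/4 ≈ -0.25000)
g(P, k) = -3/4 (g(P, k) = 3*(-1/4) = -3/4)
sqrt(g(22, -1*(-8)) + 491) = sqrt(-3/4 + 491) = sqrt(1961/4) = sqrt(1961)/2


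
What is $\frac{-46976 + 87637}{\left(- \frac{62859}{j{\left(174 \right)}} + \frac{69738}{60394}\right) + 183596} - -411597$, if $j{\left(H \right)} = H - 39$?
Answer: $\frac{102426392608206453}{248851029904} \approx 4.116 \cdot 10^{5}$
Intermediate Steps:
$j{\left(H \right)} = -39 + H$
$\frac{-46976 + 87637}{\left(- \frac{62859}{j{\left(174 \right)}} + \frac{69738}{60394}\right) + 183596} - -411597 = \frac{-46976 + 87637}{\left(- \frac{62859}{-39 + 174} + \frac{69738}{60394}\right) + 183596} - -411597 = \frac{40661}{\left(- \frac{62859}{135} + 69738 \cdot \frac{1}{60394}\right) + 183596} + 411597 = \frac{40661}{\left(\left(-62859\right) \frac{1}{135} + \frac{34869}{30197}\right) + 183596} + 411597 = \frac{40661}{\left(- \frac{20953}{45} + \frac{34869}{30197}\right) + 183596} + 411597 = \frac{40661}{- \frac{631148636}{1358865} + 183596} + 411597 = \frac{40661}{\frac{248851029904}{1358865}} + 411597 = 40661 \cdot \frac{1358865}{248851029904} + 411597 = \frac{55252809765}{248851029904} + 411597 = \frac{102426392608206453}{248851029904}$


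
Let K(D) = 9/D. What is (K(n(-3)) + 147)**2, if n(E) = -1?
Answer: 19044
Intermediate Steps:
(K(n(-3)) + 147)**2 = (9/(-1) + 147)**2 = (9*(-1) + 147)**2 = (-9 + 147)**2 = 138**2 = 19044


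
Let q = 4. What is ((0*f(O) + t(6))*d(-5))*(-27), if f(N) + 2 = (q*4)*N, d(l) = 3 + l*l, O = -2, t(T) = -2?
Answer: 1512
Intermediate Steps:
d(l) = 3 + l²
f(N) = -2 + 16*N (f(N) = -2 + (4*4)*N = -2 + 16*N)
((0*f(O) + t(6))*d(-5))*(-27) = ((0*(-2 + 16*(-2)) - 2)*(3 + (-5)²))*(-27) = ((0*(-2 - 32) - 2)*(3 + 25))*(-27) = ((0*(-34) - 2)*28)*(-27) = ((0 - 2)*28)*(-27) = -2*28*(-27) = -56*(-27) = 1512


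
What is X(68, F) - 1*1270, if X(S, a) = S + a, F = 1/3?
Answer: -3605/3 ≈ -1201.7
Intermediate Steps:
F = ⅓ ≈ 0.33333
X(68, F) - 1*1270 = (68 + ⅓) - 1*1270 = 205/3 - 1270 = -3605/3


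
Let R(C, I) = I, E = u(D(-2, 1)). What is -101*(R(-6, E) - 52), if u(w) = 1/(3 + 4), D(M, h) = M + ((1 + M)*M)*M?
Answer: 36663/7 ≈ 5237.6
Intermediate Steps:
D(M, h) = M + M**2*(1 + M) (D(M, h) = M + (M*(1 + M))*M = M + M**2*(1 + M))
u(w) = 1/7
E = 1/7 ≈ 0.14286
-101*(R(-6, E) - 52) = -101*(1/7 - 52) = -101*(-363/7) = 36663/7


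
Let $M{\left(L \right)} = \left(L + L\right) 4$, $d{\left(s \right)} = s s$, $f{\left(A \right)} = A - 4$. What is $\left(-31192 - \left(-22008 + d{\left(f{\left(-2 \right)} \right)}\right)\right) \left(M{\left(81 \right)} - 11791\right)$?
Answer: $102738460$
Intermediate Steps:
$f{\left(A \right)} = -4 + A$
$d{\left(s \right)} = s^{2}$
$M{\left(L \right)} = 8 L$ ($M{\left(L \right)} = 2 L 4 = 8 L$)
$\left(-31192 - \left(-22008 + d{\left(f{\left(-2 \right)} \right)}\right)\right) \left(M{\left(81 \right)} - 11791\right) = \left(-31192 + \left(22008 - \left(-4 - 2\right)^{2}\right)\right) \left(8 \cdot 81 - 11791\right) = \left(-31192 + \left(22008 - \left(-6\right)^{2}\right)\right) \left(648 - 11791\right) = \left(-31192 + \left(22008 - 36\right)\right) \left(-11143\right) = \left(-31192 + 21972\right) \left(-11143\right) = \left(-9220\right) \left(-11143\right) = 102738460$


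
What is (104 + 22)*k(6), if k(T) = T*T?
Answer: 4536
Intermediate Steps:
k(T) = T**2
(104 + 22)*k(6) = (104 + 22)*6**2 = 126*36 = 4536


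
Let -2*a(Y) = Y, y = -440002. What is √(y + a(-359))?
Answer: 13*I*√10410/2 ≈ 663.19*I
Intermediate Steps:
a(Y) = -Y/2
√(y + a(-359)) = √(-440002 - ½*(-359)) = √(-440002 + 359/2) = √(-879645/2) = 13*I*√10410/2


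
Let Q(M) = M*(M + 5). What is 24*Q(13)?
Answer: 5616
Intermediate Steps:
Q(M) = M*(5 + M)
24*Q(13) = 24*(13*(5 + 13)) = 24*(13*18) = 24*234 = 5616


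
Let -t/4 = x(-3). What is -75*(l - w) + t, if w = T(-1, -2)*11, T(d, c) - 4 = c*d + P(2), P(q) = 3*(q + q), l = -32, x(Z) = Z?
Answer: 17262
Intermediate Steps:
t = 12 (t = -4*(-3) = 12)
P(q) = 6*q (P(q) = 3*(2*q) = 6*q)
T(d, c) = 16 + c*d (T(d, c) = 4 + (c*d + 6*2) = 4 + (c*d + 12) = 4 + (12 + c*d) = 16 + c*d)
w = 198 (w = (16 - 2*(-1))*11 = (16 + 2)*11 = 18*11 = 198)
-75*(l - w) + t = -75*(-32 - 1*198) + 12 = -75*(-32 - 198) + 12 = -75*(-230) + 12 = 17250 + 12 = 17262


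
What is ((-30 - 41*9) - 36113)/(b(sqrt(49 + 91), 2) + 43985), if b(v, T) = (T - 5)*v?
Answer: -321196064/386935793 - 219072*sqrt(35)/1934678965 ≈ -0.83077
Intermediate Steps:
b(v, T) = v*(-5 + T) (b(v, T) = (-5 + T)*v = v*(-5 + T))
((-30 - 41*9) - 36113)/(b(sqrt(49 + 91), 2) + 43985) = ((-30 - 41*9) - 36113)/(sqrt(49 + 91)*(-5 + 2) + 43985) = ((-30 - 369) - 36113)/(sqrt(140)*(-3) + 43985) = (-399 - 36113)/((2*sqrt(35))*(-3) + 43985) = -36512/(-6*sqrt(35) + 43985) = -36512/(43985 - 6*sqrt(35))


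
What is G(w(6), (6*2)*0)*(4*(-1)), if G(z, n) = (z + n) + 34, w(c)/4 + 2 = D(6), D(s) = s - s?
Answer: -104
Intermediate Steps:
D(s) = 0
w(c) = -8 (w(c) = -8 + 4*0 = -8 + 0 = -8)
G(z, n) = 34 + n + z (G(z, n) = (n + z) + 34 = 34 + n + z)
G(w(6), (6*2)*0)*(4*(-1)) = (34 + (6*2)*0 - 8)*(4*(-1)) = (34 + 12*0 - 8)*(-4) = (34 + 0 - 8)*(-4) = 26*(-4) = -104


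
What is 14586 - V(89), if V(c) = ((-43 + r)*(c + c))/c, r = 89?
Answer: 14494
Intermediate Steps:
V(c) = 92 (V(c) = ((-43 + 89)*(c + c))/c = (46*(2*c))/c = (92*c)/c = 92)
14586 - V(89) = 14586 - 1*92 = 14586 - 92 = 14494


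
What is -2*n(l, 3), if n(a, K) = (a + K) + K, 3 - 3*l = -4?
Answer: -50/3 ≈ -16.667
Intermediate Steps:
l = 7/3 (l = 1 - ⅓*(-4) = 1 + 4/3 = 7/3 ≈ 2.3333)
n(a, K) = a + 2*K (n(a, K) = (K + a) + K = a + 2*K)
-2*n(l, 3) = -2*(7/3 + 2*3) = -2*(7/3 + 6) = -2*25/3 = -50/3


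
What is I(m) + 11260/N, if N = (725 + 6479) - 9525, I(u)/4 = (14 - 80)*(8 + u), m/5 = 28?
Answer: -90697372/2321 ≈ -39077.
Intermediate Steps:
m = 140 (m = 5*28 = 140)
I(u) = -2112 - 264*u (I(u) = 4*((14 - 80)*(8 + u)) = 4*(-66*(8 + u)) = 4*(-528 - 66*u) = -2112 - 264*u)
N = -2321 (N = 7204 - 9525 = -2321)
I(m) + 11260/N = (-2112 - 264*140) + 11260/(-2321) = (-2112 - 36960) + 11260*(-1/2321) = -39072 - 11260/2321 = -90697372/2321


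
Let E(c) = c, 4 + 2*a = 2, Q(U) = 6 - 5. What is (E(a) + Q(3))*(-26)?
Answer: 0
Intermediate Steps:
Q(U) = 1
a = -1 (a = -2 + (½)*2 = -2 + 1 = -1)
(E(a) + Q(3))*(-26) = (-1 + 1)*(-26) = 0*(-26) = 0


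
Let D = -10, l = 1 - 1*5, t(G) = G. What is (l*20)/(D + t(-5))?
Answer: 16/3 ≈ 5.3333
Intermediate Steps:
l = -4 (l = 1 - 5 = -4)
(l*20)/(D + t(-5)) = (-4*20)/(-10 - 5) = -80/(-15) = -80*(-1/15) = 16/3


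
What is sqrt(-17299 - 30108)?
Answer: I*sqrt(47407) ≈ 217.73*I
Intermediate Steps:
sqrt(-17299 - 30108) = sqrt(-47407) = I*sqrt(47407)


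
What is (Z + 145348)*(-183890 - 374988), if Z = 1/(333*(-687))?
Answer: -18583480012921546/228771 ≈ -8.1232e+10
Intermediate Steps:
Z = -1/228771 (Z = 1/(-228771) = -1/228771 ≈ -4.3712e-6)
(Z + 145348)*(-183890 - 374988) = (-1/228771 + 145348)*(-183890 - 374988) = (33251407307/228771)*(-558878) = -18583480012921546/228771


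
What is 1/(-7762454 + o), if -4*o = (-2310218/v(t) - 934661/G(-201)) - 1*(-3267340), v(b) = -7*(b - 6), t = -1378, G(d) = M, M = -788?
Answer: -1908536/16374334069903 ≈ -1.1656e-7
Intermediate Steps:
G(d) = -788
v(b) = 42 - 7*b (v(b) = -7*(-6 + b) = 42 - 7*b)
o = -1559411162559/1908536 (o = -((-2310218/(42 - 7*(-1378)) - 934661/(-788)) - 1*(-3267340))/4 = -((-2310218/(42 + 9646) - 934661*(-1/788)) + 3267340)/4 = -((-2310218/9688 + 934661/788) + 3267340)/4 = -((-2310218*1/9688 + 934661/788) + 3267340)/4 = -((-1155109/4844 + 934661/788) + 3267340)/4 = -(452158999/477134 + 3267340)/4 = -¼*1559411162559/477134 = -1559411162559/1908536 ≈ -8.1707e+5)
1/(-7762454 + o) = 1/(-7762454 - 1559411162559/1908536) = 1/(-16374334069903/1908536) = -1908536/16374334069903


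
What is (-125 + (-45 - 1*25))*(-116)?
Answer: 22620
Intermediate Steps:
(-125 + (-45 - 1*25))*(-116) = (-125 + (-45 - 25))*(-116) = (-125 - 70)*(-116) = -195*(-116) = 22620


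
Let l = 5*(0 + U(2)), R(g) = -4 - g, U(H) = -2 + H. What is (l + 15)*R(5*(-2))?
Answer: 90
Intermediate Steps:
R(g) = -4 - g
l = 0 (l = 5*(0 + (-2 + 2)) = 5*(0 + 0) = 5*0 = 0)
(l + 15)*R(5*(-2)) = (0 + 15)*(-4 - 5*(-2)) = 15*(-4 - 1*(-10)) = 15*(-4 + 10) = 15*6 = 90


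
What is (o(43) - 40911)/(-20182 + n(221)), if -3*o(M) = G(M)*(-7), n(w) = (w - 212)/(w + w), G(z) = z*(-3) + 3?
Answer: 3642522/1784087 ≈ 2.0417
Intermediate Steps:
G(z) = 3 - 3*z (G(z) = -3*z + 3 = 3 - 3*z)
n(w) = (-212 + w)/(2*w) (n(w) = (-212 + w)/((2*w)) = (-212 + w)*(1/(2*w)) = (-212 + w)/(2*w))
o(M) = 7 - 7*M (o(M) = -(3 - 3*M)*(-7)/3 = -(-21 + 21*M)/3 = 7 - 7*M)
(o(43) - 40911)/(-20182 + n(221)) = ((7 - 7*43) - 40911)/(-20182 + (1/2)*(-212 + 221)/221) = ((7 - 301) - 40911)/(-20182 + (1/2)*(1/221)*9) = (-294 - 40911)/(-20182 + 9/442) = -41205/(-8920435/442) = -41205*(-442/8920435) = 3642522/1784087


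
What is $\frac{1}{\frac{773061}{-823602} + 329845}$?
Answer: $\frac{274534}{90553409543} \approx 3.0317 \cdot 10^{-6}$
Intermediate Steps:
$\frac{1}{\frac{773061}{-823602} + 329845} = \frac{1}{773061 \left(- \frac{1}{823602}\right) + 329845} = \frac{1}{- \frac{257687}{274534} + 329845} = \frac{1}{\frac{90553409543}{274534}} = \frac{274534}{90553409543}$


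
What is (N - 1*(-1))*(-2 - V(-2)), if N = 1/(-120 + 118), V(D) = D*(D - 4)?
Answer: -7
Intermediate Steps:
V(D) = D*(-4 + D)
N = -½ (N = 1/(-2) = -½ ≈ -0.50000)
(N - 1*(-1))*(-2 - V(-2)) = (-½ - 1*(-1))*(-2 - (-2)*(-4 - 2)) = (-½ + 1)*(-2 - (-2)*(-6)) = (-2 - 1*12)/2 = (-2 - 12)/2 = (½)*(-14) = -7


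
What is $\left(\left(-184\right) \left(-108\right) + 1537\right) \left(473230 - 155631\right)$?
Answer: $6799476991$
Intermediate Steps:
$\left(\left(-184\right) \left(-108\right) + 1537\right) \left(473230 - 155631\right) = \left(19872 + 1537\right) 317599 = 21409 \cdot 317599 = 6799476991$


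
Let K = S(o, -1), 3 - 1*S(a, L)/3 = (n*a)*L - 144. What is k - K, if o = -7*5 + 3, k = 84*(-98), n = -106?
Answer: -18849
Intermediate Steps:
k = -8232
o = -32 (o = -35 + 3 = -32)
S(a, L) = 441 + 318*L*a (S(a, L) = 9 - 3*((-106*a)*L - 144) = 9 - 3*(-106*L*a - 144) = 9 - 3*(-144 - 106*L*a) = 9 + (432 + 318*L*a) = 441 + 318*L*a)
K = 10617 (K = 441 + 318*(-1)*(-32) = 441 + 10176 = 10617)
k - K = -8232 - 1*10617 = -8232 - 10617 = -18849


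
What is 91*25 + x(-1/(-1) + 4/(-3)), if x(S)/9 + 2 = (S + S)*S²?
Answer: 6769/3 ≈ 2256.3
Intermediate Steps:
x(S) = -18 + 18*S³ (x(S) = -18 + 9*((S + S)*S²) = -18 + 9*((2*S)*S²) = -18 + 9*(2*S³) = -18 + 18*S³)
91*25 + x(-1/(-1) + 4/(-3)) = 91*25 + (-18 + 18*(-1/(-1) + 4/(-3))³) = 2275 + (-18 + 18*(-1*(-1) + 4*(-⅓))³) = 2275 + (-18 + 18*(1 - 4/3)³) = 2275 + (-18 + 18*(-⅓)³) = 2275 + (-18 + 18*(-1/27)) = 2275 + (-18 - ⅔) = 2275 - 56/3 = 6769/3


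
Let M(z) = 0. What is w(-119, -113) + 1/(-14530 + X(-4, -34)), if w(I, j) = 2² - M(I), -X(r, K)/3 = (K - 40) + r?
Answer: 57183/14296 ≈ 3.9999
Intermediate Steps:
X(r, K) = 120 - 3*K - 3*r (X(r, K) = -3*((K - 40) + r) = -3*((-40 + K) + r) = -3*(-40 + K + r) = 120 - 3*K - 3*r)
w(I, j) = 4 (w(I, j) = 2² - 1*0 = 4 + 0 = 4)
w(-119, -113) + 1/(-14530 + X(-4, -34)) = 4 + 1/(-14530 + (120 - 3*(-34) - 3*(-4))) = 4 + 1/(-14530 + (120 + 102 + 12)) = 4 + 1/(-14530 + 234) = 4 + 1/(-14296) = 4 - 1/14296 = 57183/14296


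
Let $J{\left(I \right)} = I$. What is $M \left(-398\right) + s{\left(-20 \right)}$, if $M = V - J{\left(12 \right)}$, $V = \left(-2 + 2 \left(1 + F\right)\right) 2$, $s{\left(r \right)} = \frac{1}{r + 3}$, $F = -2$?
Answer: $\frac{135319}{17} \approx 7959.9$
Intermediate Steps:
$s{\left(r \right)} = \frac{1}{3 + r}$
$V = -8$ ($V = \left(-2 + 2 \left(1 - 2\right)\right) 2 = \left(-2 + 2 \left(-1\right)\right) 2 = \left(-2 - 2\right) 2 = \left(-4\right) 2 = -8$)
$M = -20$ ($M = -8 - 12 = -20$)
$M \left(-398\right) + s{\left(-20 \right)} = \left(-20\right) \left(-398\right) + \frac{1}{3 - 20} = 7960 + \frac{1}{-17} = 7960 - \frac{1}{17} = \frac{135319}{17}$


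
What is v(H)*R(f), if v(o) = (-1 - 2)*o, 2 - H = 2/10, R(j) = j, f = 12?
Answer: -324/5 ≈ -64.800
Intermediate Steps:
H = 9/5 (H = 2 - 2/10 = 2 - 1*⅕ = 2 - ⅕ = 9/5 ≈ 1.8000)
v(o) = -3*o
v(H)*R(f) = -3*9/5*12 = -27/5*12 = -324/5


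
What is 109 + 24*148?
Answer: 3661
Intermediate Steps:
109 + 24*148 = 109 + 3552 = 3661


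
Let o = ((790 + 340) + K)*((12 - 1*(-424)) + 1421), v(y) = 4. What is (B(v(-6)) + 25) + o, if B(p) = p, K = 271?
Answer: 2601686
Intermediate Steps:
o = 2601657 (o = ((790 + 340) + 271)*((12 - 1*(-424)) + 1421) = (1130 + 271)*((12 + 424) + 1421) = 1401*(436 + 1421) = 1401*1857 = 2601657)
(B(v(-6)) + 25) + o = (4 + 25) + 2601657 = 29 + 2601657 = 2601686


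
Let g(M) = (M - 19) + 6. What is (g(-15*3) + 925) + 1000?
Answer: 1867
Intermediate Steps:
g(M) = -13 + M (g(M) = (-19 + M) + 6 = -13 + M)
(g(-15*3) + 925) + 1000 = ((-13 - 15*3) + 925) + 1000 = ((-13 - 45) + 925) + 1000 = (-58 + 925) + 1000 = 867 + 1000 = 1867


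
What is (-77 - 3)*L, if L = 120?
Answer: -9600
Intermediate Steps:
(-77 - 3)*L = (-77 - 3)*120 = -80*120 = -9600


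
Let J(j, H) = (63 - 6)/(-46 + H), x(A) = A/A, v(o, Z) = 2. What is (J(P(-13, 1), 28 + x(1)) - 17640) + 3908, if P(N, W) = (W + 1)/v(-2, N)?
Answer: -233501/17 ≈ -13735.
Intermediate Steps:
x(A) = 1
P(N, W) = 1/2 + W/2 (P(N, W) = (W + 1)/2 = (1 + W)*(1/2) = 1/2 + W/2)
J(j, H) = 57/(-46 + H)
(J(P(-13, 1), 28 + x(1)) - 17640) + 3908 = (57/(-46 + (28 + 1)) - 17640) + 3908 = (57/(-46 + 29) - 17640) + 3908 = (57/(-17) - 17640) + 3908 = (57*(-1/17) - 17640) + 3908 = (-57/17 - 17640) + 3908 = -299937/17 + 3908 = -233501/17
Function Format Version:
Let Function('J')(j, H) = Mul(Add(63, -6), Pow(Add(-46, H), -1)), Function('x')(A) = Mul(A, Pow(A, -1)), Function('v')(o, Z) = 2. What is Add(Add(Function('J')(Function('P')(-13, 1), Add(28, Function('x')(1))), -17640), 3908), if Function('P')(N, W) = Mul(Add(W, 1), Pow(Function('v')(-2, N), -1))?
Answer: Rational(-233501, 17) ≈ -13735.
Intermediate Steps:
Function('x')(A) = 1
Function('P')(N, W) = Add(Rational(1, 2), Mul(Rational(1, 2), W)) (Function('P')(N, W) = Mul(Add(W, 1), Pow(2, -1)) = Mul(Add(1, W), Rational(1, 2)) = Add(Rational(1, 2), Mul(Rational(1, 2), W)))
Function('J')(j, H) = Mul(57, Pow(Add(-46, H), -1))
Add(Add(Function('J')(Function('P')(-13, 1), Add(28, Function('x')(1))), -17640), 3908) = Add(Add(Mul(57, Pow(Add(-46, Add(28, 1)), -1)), -17640), 3908) = Add(Add(Mul(57, Pow(Add(-46, 29), -1)), -17640), 3908) = Add(Add(Mul(57, Pow(-17, -1)), -17640), 3908) = Add(Add(Mul(57, Rational(-1, 17)), -17640), 3908) = Add(Add(Rational(-57, 17), -17640), 3908) = Add(Rational(-299937, 17), 3908) = Rational(-233501, 17)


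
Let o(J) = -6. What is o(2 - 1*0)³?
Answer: -216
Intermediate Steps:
o(2 - 1*0)³ = (-6)³ = -216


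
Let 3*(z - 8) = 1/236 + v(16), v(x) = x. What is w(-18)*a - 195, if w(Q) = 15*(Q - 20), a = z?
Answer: -919905/118 ≈ -7795.8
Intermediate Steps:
z = 3147/236 (z = 8 + (1/236 + 16)/3 = 8 + (⅓)*(3777/236) = 8 + 1259/236 = 3147/236 ≈ 13.335)
a = 3147/236 ≈ 13.335
w(Q) = -300 + 15*Q (w(Q) = 15*(-20 + Q) = -300 + 15*Q)
w(-18)*a - 195 = (-300 + 15*(-18))*(3147/236) - 195 = (-300 - 270)*(3147/236) - 195 = -570*3147/236 - 195 = -896895/118 - 195 = -919905/118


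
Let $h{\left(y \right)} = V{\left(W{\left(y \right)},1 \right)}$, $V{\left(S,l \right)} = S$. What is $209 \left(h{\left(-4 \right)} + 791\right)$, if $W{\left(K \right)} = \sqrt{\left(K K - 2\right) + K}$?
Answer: $165319 + 209 \sqrt{10} \approx 1.6598 \cdot 10^{5}$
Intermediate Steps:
$W{\left(K \right)} = \sqrt{-2 + K + K^{2}}$ ($W{\left(K \right)} = \sqrt{\left(K^{2} - 2\right) + K} = \sqrt{\left(-2 + K^{2}\right) + K} = \sqrt{-2 + K + K^{2}}$)
$h{\left(y \right)} = \sqrt{-2 + y + y^{2}}$
$209 \left(h{\left(-4 \right)} + 791\right) = 209 \left(\sqrt{-2 - 4 + \left(-4\right)^{2}} + 791\right) = 209 \left(\sqrt{-2 - 4 + 16} + 791\right) = 209 \left(\sqrt{10} + 791\right) = 209 \left(791 + \sqrt{10}\right) = 165319 + 209 \sqrt{10}$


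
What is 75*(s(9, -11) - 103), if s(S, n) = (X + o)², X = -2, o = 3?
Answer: -7650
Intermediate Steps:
s(S, n) = 1 (s(S, n) = (-2 + 3)² = 1² = 1)
75*(s(9, -11) - 103) = 75*(1 - 103) = 75*(-102) = -7650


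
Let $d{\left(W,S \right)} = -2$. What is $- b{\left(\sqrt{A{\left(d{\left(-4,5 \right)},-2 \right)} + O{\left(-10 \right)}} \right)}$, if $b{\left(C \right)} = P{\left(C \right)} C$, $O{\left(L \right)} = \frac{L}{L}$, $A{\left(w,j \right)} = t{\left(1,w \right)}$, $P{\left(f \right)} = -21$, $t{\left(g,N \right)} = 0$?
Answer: $21$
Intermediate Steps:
$A{\left(w,j \right)} = 0$
$O{\left(L \right)} = 1$
$b{\left(C \right)} = - 21 C$
$- b{\left(\sqrt{A{\left(d{\left(-4,5 \right)},-2 \right)} + O{\left(-10 \right)}} \right)} = - \left(-21\right) \sqrt{0 + 1} = - \left(-21\right) \sqrt{1} = - \left(-21\right) 1 = \left(-1\right) \left(-21\right) = 21$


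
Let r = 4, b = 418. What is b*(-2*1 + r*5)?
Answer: 7524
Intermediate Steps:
b*(-2*1 + r*5) = 418*(-2*1 + 4*5) = 418*(-2 + 20) = 418*18 = 7524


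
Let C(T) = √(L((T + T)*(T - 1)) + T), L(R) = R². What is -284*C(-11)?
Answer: -284*√69685 ≈ -74970.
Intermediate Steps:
C(T) = √(T + 4*T²*(-1 + T)²) (C(T) = √(((T + T)*(T - 1))² + T) = √(((2*T)*(-1 + T))² + T) = √((2*T*(-1 + T))² + T) = √(4*T²*(-1 + T)² + T) = √(T + 4*T²*(-1 + T)²))
-284*C(-11) = -284*√11*√(-1 + 44*(-1 - 11)²) = -284*√11*√(-1 + 44*(-12)²) = -284*√11*√(-1 + 44*144) = -284*√69685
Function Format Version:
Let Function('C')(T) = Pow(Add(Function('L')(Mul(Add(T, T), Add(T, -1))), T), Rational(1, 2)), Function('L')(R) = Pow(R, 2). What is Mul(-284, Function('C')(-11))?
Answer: Mul(-284, Pow(69685, Rational(1, 2))) ≈ -74970.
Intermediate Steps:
Function('C')(T) = Pow(Add(T, Mul(4, Pow(T, 2), Pow(Add(-1, T), 2))), Rational(1, 2)) (Function('C')(T) = Pow(Add(Pow(Mul(Add(T, T), Add(T, -1)), 2), T), Rational(1, 2)) = Pow(Add(Pow(Mul(Mul(2, T), Add(-1, T)), 2), T), Rational(1, 2)) = Pow(Add(Pow(Mul(2, T, Add(-1, T)), 2), T), Rational(1, 2)) = Pow(Add(Mul(4, Pow(T, 2), Pow(Add(-1, T), 2)), T), Rational(1, 2)) = Pow(Add(T, Mul(4, Pow(T, 2), Pow(Add(-1, T), 2))), Rational(1, 2)))
Mul(-284, Function('C')(-11)) = Mul(-284, Pow(Mul(-11, Add(1, Mul(4, -11, Pow(Add(-1, -11), 2)))), Rational(1, 2))) = Mul(-284, Pow(Mul(-11, Add(1, Mul(4, -11, Pow(-12, 2)))), Rational(1, 2))) = Mul(-284, Pow(Mul(-11, Add(1, Mul(4, -11, 144))), Rational(1, 2))) = Mul(-284, Pow(Mul(-11, Add(1, -6336)), Rational(1, 2))) = Mul(-284, Pow(Mul(-11, -6335), Rational(1, 2))) = Mul(-284, Pow(69685, Rational(1, 2)))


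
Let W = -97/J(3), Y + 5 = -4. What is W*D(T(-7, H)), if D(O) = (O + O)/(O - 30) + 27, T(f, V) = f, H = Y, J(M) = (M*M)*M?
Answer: -98261/999 ≈ -98.359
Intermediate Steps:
Y = -9 (Y = -5 - 4 = -9)
J(M) = M³ (J(M) = M²*M = M³)
H = -9
W = -97/27 (W = -97/(3³) = -97/27 ≈ -3.5926)
D(O) = 27 + 2*O/(-30 + O) (D(O) = (2*O)/(-30 + O) + 27 = 2*O/(-30 + O) + 27 = 27 + 2*O/(-30 + O))
W*D(T(-7, H)) = -97*(-810 + 29*(-7))/(27*(-30 - 7)) = -97*(-810 - 203)/(27*(-37)) = -(-97)*(-1013)/999 = -97/27*1013/37 = -98261/999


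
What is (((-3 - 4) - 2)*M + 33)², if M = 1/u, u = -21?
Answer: 54756/49 ≈ 1117.5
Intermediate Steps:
M = -1/21 (M = 1/(-21) = -1/21 ≈ -0.047619)
(((-3 - 4) - 2)*M + 33)² = (((-3 - 4) - 2)*(-1/21) + 33)² = ((-7 - 2)*(-1/21) + 33)² = (-9*(-1/21) + 33)² = (3/7 + 33)² = (234/7)² = 54756/49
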